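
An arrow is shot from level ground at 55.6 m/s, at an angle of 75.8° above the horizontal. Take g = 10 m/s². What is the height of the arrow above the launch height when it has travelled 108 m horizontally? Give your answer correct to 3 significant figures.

v_x = 55.6 cos 75.8° = 13.64 m/s, v_y0 = 55.6 sin 75.8° = 53.90 m/s.
Time to reach x = 108 m: t = x / v_x = 108 / 13.64 = 7.918 s.
y = v_y0 t − ½ g t² = 53.90×7.918 − 5.000×7.918² = 113 m.

113 m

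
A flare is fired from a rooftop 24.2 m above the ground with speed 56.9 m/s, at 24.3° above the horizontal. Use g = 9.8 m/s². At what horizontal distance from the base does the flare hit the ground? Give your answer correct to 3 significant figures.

293 m

Components: v_x = 56.9 cos 24.3° = 51.86 m/s, v_y = 56.9 sin 24.3° = 23.42 m/s.
Vertical: 0 = 24.2 + 23.42 t − ½(9.8) t² ⇒ 4.900 t² − 23.42 t − 24.2 = 0.
t = [23.42 + √(548.5 + 474.3)] / 9.800 = 5.653 s.
Horizontal: R = v_x · t = 51.86 × 5.653 = 293 m.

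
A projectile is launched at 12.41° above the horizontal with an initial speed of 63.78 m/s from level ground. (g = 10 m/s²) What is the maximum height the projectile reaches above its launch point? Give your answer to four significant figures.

9.394 m

Vertical component of launch velocity: v_y = 63.78 sin 12.41° = 13.707 m/s.
At the highest point the vertical velocity is zero, so v_y² = 2 g h_max.
h_max = (13.707)² / (2 × 10) = 187.88 / 20.00 = 9.394 m.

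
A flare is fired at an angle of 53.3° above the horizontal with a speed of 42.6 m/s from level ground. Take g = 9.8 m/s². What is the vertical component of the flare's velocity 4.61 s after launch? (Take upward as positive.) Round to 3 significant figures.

Initial vertical component: v_y0 = 42.6 sin 53.3° = 34.16 m/s.
v_y(t) = v_y0 − g t = 34.16 − 9.8 × 4.61 = -11.0 m/s.

-11.0 m/s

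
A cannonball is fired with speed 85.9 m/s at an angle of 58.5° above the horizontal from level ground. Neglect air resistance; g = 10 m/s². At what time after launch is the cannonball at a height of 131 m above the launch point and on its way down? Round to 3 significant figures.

12.6 s

v_y0 = 85.9 sin 58.5° = 73.24 m/s.
Set y = v_y0 t − ½ g t² = 131: 5.000 t² − 73.24 t + 131 = 0.
t = [73.24 ± √(5364 − 2620)] / 10 = (73.24 ± 52.38) / 10, giving t = 2.09 s or t = 12.6 s.
On the way down corresponds to the larger root: t = 12.6 s.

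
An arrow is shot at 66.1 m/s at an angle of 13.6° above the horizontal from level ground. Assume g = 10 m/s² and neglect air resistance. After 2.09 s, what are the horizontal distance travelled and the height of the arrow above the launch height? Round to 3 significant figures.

v_x = 66.1 cos 13.6° = 64.25 m/s; v_y0 = 66.1 sin 13.6° = 15.54 m/s.
x = v_x t = 64.25 × 2.09 = 134 m.
y = v_y0 t − ½ g t² = 15.54×2.09 − 5.000×2.09² = 10.6 m.

x = 134 m, y = 10.6 m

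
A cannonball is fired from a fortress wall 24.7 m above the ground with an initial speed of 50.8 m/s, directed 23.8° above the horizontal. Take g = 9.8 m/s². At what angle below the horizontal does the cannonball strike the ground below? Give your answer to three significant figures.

32.9°

v_x = 50.8 cos 23.8° = 46.48 m/s.
At impact |v_y| = √(v_y0² + 2 g h) = √(20.50² + 2×9.8×24.7) = 30.07 m/s.
Angle below horizontal = arctan(|v_y| / v_x) = arctan(30.07 / 46.48) = 32.9°.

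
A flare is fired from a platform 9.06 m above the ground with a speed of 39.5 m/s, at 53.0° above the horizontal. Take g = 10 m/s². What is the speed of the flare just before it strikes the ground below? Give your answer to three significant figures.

41.7 m/s

v_x = 39.5 cos 53.0° = 23.77 m/s is unchanged throughout.
For the vertical component, v_y² = v_y0² + 2 g h = (31.55)² + 2×10×9.06 = 1177, so |v_y| = 34.31 m/s.
Impact speed = √(v_x² + v_y²) = √(565.0 + 1177) = 41.7 m/s.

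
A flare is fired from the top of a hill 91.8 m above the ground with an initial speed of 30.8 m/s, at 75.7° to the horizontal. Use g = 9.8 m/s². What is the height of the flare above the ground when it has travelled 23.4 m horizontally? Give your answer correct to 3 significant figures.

v_x = 30.8 cos 75.7° = 7.608 m/s, v_y0 = 30.8 sin 75.7° = 29.85 m/s.
Time to reach x = 23.4 m: t = x / v_x = 23.4 / 7.608 = 3.076 s.
y = 91.8 + v_y0 t − ½ g t² = 91.8 + 29.85×3.076 − 4.900×3.076² = 137 m.

137 m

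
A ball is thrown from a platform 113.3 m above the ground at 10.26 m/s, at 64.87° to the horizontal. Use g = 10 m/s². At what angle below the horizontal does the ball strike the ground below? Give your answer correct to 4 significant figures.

84.87°

v_x = 10.26 cos 64.87° = 4.3572 m/s.
At impact |v_y| = √(v_y0² + 2 g h) = √(9.2889² + 2×10×113.3) = 48.500 m/s.
Angle below horizontal = arctan(|v_y| / v_x) = arctan(48.500 / 4.3572) = 84.87°.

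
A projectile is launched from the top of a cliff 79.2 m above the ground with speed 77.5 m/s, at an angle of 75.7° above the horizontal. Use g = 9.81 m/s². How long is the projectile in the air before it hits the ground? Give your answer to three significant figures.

16.3 s

Vertical component: v_y = 77.5 sin 75.7° = 75.10 m/s.
Taking up as positive with launch at y = 79.2 m, landing at y = 0: 0 = 79.2 + 75.10 t − ½(9.81) t².
Solving 4.905 t² − 75.10 t − 79.2 = 0 gives t = [75.10 + √(75.10² + 4·4.905·79.2)] / 9.810 = 16.3 s.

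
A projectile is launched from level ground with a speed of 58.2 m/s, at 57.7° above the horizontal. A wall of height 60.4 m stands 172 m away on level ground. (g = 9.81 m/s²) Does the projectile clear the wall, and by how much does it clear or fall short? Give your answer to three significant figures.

v_x = 58.2 cos 57.7° = 31.10 m/s; v_y0 = 58.2 sin 57.7° = 49.19 m/s.
Time to reach the wall: t = 172 / 31.10 = 5.531 s.
Height at that point: y = 49.19×5.531 − 4.905×5.531² = 122.0 m.
That is 122.0 − 60.4 = 61.6 m above the top of the wall, so the projectile clears it.

Yes — it clears the wall by 61.6 m.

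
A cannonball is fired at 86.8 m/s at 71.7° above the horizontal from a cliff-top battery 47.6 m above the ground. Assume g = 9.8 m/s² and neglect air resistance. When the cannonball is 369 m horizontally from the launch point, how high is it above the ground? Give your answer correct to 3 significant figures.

265 m

v_x = 86.8 cos 71.7° = 27.25 m/s, v_y0 = 86.8 sin 71.7° = 82.41 m/s.
Time to reach x = 369 m: t = x / v_x = 369 / 27.25 = 13.54 s.
y = 47.6 + v_y0 t − ½ g t² = 47.6 + 82.41×13.54 − 4.900×13.54² = 265 m.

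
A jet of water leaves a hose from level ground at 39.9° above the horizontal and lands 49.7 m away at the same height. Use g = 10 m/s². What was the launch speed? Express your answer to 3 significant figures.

22.5 m/s

On level ground, R = v₀² sin(2θ) / g, so v₀ = √(R g / sin 2θ).
sin(2 × 39.9°) = 0.9842.
v₀ = √(49.7 × 10 / 0.9842) = √505.0 = 22.5 m/s.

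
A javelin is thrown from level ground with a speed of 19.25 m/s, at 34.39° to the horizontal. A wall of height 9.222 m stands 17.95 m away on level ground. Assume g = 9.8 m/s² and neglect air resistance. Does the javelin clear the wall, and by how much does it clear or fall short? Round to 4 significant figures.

v_x = 19.25 cos 34.39° = 15.885 m/s; v_y0 = 19.25 sin 34.39° = 10.873 m/s.
Time to reach the wall: t = 17.95 / 15.885 = 1.1300 s.
Height at that point: y = 10.873×1.1300 − 4.900×1.1300² = 6.0297 m.
That is 9.222 − 6.0297 = 3.192 m below the top of the wall, so the javelin does not clear it.

No — it falls 3.192 m short of clearing the wall.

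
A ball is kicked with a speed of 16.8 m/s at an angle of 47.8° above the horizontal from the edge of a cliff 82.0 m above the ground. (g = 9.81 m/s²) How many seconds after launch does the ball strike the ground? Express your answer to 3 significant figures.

Vertical component: v_y = 16.8 sin 47.8° = 12.45 m/s.
Taking up as positive with launch at y = 82.0 m, landing at y = 0: 0 = 82.0 + 12.45 t − ½(9.81) t².
Solving 4.905 t² − 12.45 t − 82.0 = 0 gives t = [12.45 + √(12.45² + 4·4.905·82.0)] / 9.810 = 5.55 s.

5.55 s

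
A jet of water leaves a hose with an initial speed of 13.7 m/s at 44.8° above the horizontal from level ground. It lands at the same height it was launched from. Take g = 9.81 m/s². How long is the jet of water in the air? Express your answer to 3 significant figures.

1.97 s

Vertical component: v_y = 13.7 sin 44.8° = 9.653 m/s.
For a projectile landing at launch height, time of flight is t = 2 v_y / g = 2 × 9.653 / 9.81 = 1.97 s.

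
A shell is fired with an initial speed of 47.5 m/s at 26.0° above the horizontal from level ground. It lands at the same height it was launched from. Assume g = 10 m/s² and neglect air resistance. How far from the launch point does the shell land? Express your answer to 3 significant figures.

178 m

Components: v_x = 47.5 cos 26.0° = 42.69 m/s, v_y = 47.5 sin 26.0° = 20.82 m/s.
Time of flight (same landing height): t = 2 v_y / g = 2 × 20.82 / 10 = 4.164 s.
Range: R = v_x · t = 42.69 × 4.164 = 178 m.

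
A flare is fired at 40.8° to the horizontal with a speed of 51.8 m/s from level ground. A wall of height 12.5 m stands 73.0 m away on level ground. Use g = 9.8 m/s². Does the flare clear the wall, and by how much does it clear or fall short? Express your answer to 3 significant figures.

Yes — it clears the wall by 33.5 m.

v_x = 51.8 cos 40.8° = 39.21 m/s; v_y0 = 51.8 sin 40.8° = 33.85 m/s.
Time to reach the wall: t = 73.0 / 39.21 = 1.862 s.
Height at that point: y = 33.85×1.862 − 4.900×1.862² = 46.04 m.
That is 46.04 − 12.5 = 33.5 m above the top of the wall, so the flare clears it.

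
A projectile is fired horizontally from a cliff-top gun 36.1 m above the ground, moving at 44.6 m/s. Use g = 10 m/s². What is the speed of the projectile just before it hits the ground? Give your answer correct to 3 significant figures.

52.1 m/s

Fall time: t = √(2 × 36.1 / 10) = 2.687 s.
At impact: v_x = 44.6 m/s (unchanged), v_y = g t = 10 × 2.687 = 26.87 m/s.
Speed = √(v_x² + v_y²) = √(1989 + 722.0) = 52.1 m/s.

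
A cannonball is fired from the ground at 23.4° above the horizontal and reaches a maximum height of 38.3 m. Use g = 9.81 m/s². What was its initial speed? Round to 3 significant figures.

69.0 m/s

At maximum height v_y = 0, so (v₀ sin θ)² = 2 g H.
v₀ sin 23.4° = √(2 × 9.81 × 38.3) = 27.41 m/s.
v₀ = 27.41 / sin 23.4° = 27.41 / 0.3971 = 69.0 m/s.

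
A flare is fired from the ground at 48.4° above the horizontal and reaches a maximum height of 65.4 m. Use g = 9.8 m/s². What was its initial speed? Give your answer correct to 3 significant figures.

47.9 m/s

At maximum height v_y = 0, so (v₀ sin θ)² = 2 g H.
v₀ sin 48.4° = √(2 × 9.8 × 65.4) = 35.80 m/s.
v₀ = 35.80 / sin 48.4° = 35.80 / 0.7478 = 47.9 m/s.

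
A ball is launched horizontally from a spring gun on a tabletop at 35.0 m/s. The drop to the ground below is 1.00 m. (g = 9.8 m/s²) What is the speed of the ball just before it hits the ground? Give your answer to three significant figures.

Fall time: t = √(2 × 1.00 / 9.8) = 0.4518 s.
At impact: v_x = 35.0 m/s (unchanged), v_y = g t = 9.8 × 0.4518 = 4.428 m/s.
Speed = √(v_x² + v_y²) = √(1225 + 19.61) = 35.3 m/s.

35.3 m/s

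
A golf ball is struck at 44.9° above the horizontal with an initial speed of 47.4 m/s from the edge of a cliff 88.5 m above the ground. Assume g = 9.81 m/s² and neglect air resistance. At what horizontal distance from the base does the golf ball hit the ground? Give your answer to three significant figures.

297 m

Components: v_x = 47.4 cos 44.9° = 33.58 m/s, v_y = 47.4 sin 44.9° = 33.46 m/s.
Vertical: 0 = 88.5 + 33.46 t − ½(9.81) t² ⇒ 4.905 t² − 33.46 t − 88.5 = 0.
t = [33.46 + √(1120 + 1736)] / 9.810 = 8.858 s.
Horizontal: R = v_x · t = 33.58 × 8.858 = 297 m.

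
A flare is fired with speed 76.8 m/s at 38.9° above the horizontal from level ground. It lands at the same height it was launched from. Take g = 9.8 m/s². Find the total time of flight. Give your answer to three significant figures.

9.84 s

Vertical component: v_y = 76.8 sin 38.9° = 48.23 m/s.
For a projectile landing at launch height, time of flight is t = 2 v_y / g = 2 × 48.23 / 9.8 = 9.84 s.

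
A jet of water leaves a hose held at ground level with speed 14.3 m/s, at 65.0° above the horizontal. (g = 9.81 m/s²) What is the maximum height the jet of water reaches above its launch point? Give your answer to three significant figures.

Vertical component of launch velocity: v_y = 14.3 sin 65.0° = 12.96 m/s.
At the highest point the vertical velocity is zero, so v_y² = 2 g h_max.
h_max = (12.96)² / (2 × 9.81) = 168.0 / 19.62 = 8.56 m.

8.56 m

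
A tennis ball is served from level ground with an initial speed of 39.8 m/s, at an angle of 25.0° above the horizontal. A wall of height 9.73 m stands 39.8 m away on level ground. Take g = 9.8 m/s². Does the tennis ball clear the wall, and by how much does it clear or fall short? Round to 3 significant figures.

v_x = 39.8 cos 25.0° = 36.07 m/s; v_y0 = 39.8 sin 25.0° = 16.82 m/s.
Time to reach the wall: t = 39.8 / 36.07 = 1.103 s.
Height at that point: y = 16.82×1.103 − 4.900×1.103² = 12.59 m.
That is 12.59 − 9.73 = 2.86 m above the top of the wall, so the tennis ball clears it.

Yes — it clears the wall by 2.86 m.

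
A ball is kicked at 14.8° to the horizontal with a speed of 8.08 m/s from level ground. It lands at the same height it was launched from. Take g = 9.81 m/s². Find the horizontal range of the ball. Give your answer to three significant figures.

Components: v_x = 8.08 cos 14.8° = 7.812 m/s, v_y = 8.08 sin 14.8° = 2.064 m/s.
Time of flight (same landing height): t = 2 v_y / g = 2 × 2.064 / 9.81 = 0.4208 s.
Range: R = v_x · t = 7.812 × 0.4208 = 3.29 m.

3.29 m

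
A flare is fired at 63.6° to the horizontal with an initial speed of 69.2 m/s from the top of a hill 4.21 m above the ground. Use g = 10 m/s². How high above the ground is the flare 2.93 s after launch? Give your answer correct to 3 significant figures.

v_y0 = 69.2 sin 63.6° = 61.98 m/s.
y(t) = 4.21 + v_y0 t − ½ g t² = 4.21 + 61.98×2.93 − ½×10×2.93² = 143 m.

143 m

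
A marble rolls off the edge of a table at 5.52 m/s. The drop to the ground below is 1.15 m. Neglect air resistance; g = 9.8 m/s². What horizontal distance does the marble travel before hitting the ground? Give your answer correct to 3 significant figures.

2.67 m

Initial vertical velocity is zero, so the fall time comes from h = ½ g t²: t = √(2 × 1.15 / 9.8) = 0.4845 s.
Horizontal motion is uniform at 5.52 m/s, so x = 5.52 × 0.4845 = 2.67 m.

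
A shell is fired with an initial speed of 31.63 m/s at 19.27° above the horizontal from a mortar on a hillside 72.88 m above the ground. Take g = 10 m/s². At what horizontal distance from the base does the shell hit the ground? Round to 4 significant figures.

149.3 m

Components: v_x = 31.63 cos 19.27° = 29.858 m/s, v_y = 31.63 sin 19.27° = 10.439 m/s.
Vertical: 0 = 72.88 + 10.439 t − ½(10) t² ⇒ 5.000 t² − 10.439 t − 72.88 = 0.
t = [10.439 + √(108.97 + 1457.6)] / 10.00 = 5.0019 s.
Horizontal: R = v_x · t = 29.858 × 5.0019 = 149.3 m.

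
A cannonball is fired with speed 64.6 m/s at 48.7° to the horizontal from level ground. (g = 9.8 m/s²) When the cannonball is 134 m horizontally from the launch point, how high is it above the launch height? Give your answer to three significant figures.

104 m

v_x = 64.6 cos 48.7° = 42.64 m/s, v_y0 = 64.6 sin 48.7° = 48.53 m/s.
Time to reach x = 134 m: t = x / v_x = 134 / 42.64 = 3.143 s.
y = v_y0 t − ½ g t² = 48.53×3.143 − 4.900×3.143² = 104 m.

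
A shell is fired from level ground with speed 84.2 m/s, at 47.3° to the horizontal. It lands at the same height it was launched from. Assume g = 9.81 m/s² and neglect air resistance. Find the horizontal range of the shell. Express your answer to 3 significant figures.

720 m

For level ground, R = v₀² sin(2θ) / g.
sin(2 × 47.3°) = sin 94.60° = 0.9968.
R = (84.2)² × 0.9968 / 9.81 = 720 m.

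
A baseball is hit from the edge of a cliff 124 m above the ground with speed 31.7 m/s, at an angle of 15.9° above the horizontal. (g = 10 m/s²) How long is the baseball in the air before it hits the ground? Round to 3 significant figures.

5.92 s

Vertical component: v_y = 31.7 sin 15.9° = 8.685 m/s.
Taking up as positive with launch at y = 124 m, landing at y = 0: 0 = 124 + 8.685 t − ½(10) t².
Solving 5.000 t² − 8.685 t − 124 = 0 gives t = [8.685 + √(8.685² + 4·5.000·124)] / 10.00 = 5.92 s.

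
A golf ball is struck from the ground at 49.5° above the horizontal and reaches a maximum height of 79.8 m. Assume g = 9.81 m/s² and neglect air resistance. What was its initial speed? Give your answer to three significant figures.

52.0 m/s

At maximum height v_y = 0, so (v₀ sin θ)² = 2 g H.
v₀ sin 49.5° = √(2 × 9.81 × 79.8) = 39.57 m/s.
v₀ = 39.57 / sin 49.5° = 39.57 / 0.7604 = 52.0 m/s.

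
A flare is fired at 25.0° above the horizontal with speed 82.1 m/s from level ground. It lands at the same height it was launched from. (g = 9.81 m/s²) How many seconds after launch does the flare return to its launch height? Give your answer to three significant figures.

7.07 s

Vertical component: v_y = 82.1 sin 25.0° = 34.70 m/s.
For a projectile landing at launch height, time of flight is t = 2 v_y / g = 2 × 34.70 / 9.81 = 7.07 s.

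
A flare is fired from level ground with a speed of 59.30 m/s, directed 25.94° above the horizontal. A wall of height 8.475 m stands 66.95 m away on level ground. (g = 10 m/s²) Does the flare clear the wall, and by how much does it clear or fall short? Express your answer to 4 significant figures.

v_x = 59.30 cos 25.94° = 53.326 m/s; v_y0 = 59.30 sin 25.94° = 25.940 m/s.
Time to reach the wall: t = 66.95 / 53.326 = 1.2555 s.
Height at that point: y = 25.940×1.2555 − 5.000×1.2555² = 24.686 m.
That is 24.686 − 8.475 = 16.21 m above the top of the wall, so the flare clears it.

Yes — it clears the wall by 16.21 m.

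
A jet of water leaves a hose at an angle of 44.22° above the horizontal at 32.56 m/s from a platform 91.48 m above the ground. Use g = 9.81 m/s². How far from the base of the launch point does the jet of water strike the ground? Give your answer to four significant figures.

Components: v_x = 32.56 cos 44.22° = 23.335 m/s, v_y = 32.56 sin 44.22° = 22.708 m/s.
Vertical: 0 = 91.48 + 22.708 t − ½(9.81) t² ⇒ 4.905 t² − 22.708 t − 91.48 = 0.
t = [22.708 + √(515.65 + 1794.8)] / 9.810 = 7.2146 s.
Horizontal: R = v_x · t = 23.335 × 7.2146 = 168.4 m.

168.4 m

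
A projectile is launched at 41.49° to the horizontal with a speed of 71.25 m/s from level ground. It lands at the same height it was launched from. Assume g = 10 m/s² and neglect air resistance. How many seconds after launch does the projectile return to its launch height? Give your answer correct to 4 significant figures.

9.440 s

Vertical component: v_y = 71.25 sin 41.49° = 47.202 m/s.
For a projectile landing at launch height, time of flight is t = 2 v_y / g = 2 × 47.202 / 10 = 9.440 s.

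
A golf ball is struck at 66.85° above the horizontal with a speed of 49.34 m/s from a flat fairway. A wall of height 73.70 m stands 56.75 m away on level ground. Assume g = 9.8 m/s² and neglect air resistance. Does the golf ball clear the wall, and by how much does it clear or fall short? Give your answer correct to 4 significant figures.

Yes — it clears the wall by 17.09 m.

v_x = 49.34 cos 66.85° = 19.398 m/s; v_y0 = 49.34 sin 66.85° = 45.367 m/s.
Time to reach the wall: t = 56.75 / 19.398 = 2.9256 s.
Height at that point: y = 45.367×2.9256 − 4.900×2.9256² = 90.786 m.
That is 90.786 − 73.70 = 17.09 m above the top of the wall, so the golf ball clears it.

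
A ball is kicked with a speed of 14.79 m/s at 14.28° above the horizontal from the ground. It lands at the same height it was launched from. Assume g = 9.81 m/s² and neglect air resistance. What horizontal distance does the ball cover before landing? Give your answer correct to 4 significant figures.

For level ground, R = v₀² sin(2θ) / g.
sin(2 × 14.28°) = sin 28.560° = 0.4781.
R = (14.79)² × 0.4781 / 9.81 = 10.66 m.

10.66 m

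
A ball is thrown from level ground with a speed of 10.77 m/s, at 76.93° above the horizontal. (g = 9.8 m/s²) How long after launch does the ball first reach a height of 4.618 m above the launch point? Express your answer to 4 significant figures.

v_y0 = 10.77 sin 76.93° = 10.491 m/s.
Set y = v_y0 t − ½ g t² = 4.618: 4.900 t² − 10.491 t + 4.618 = 0.
t = [10.491 ± √(110.06 − 90.513)] / 9.8 = (10.491 ± 4.4212) / 9.8, giving t = 0.6194 s or t = 1.522 s.
The ball is on the way up at the first time, so t = 0.6194 s.

0.6194 s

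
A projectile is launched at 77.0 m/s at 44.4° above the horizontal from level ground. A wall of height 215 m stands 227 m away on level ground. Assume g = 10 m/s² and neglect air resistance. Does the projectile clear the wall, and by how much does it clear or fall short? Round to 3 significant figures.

No — it falls 77.8 m short of clearing the wall.

v_x = 77.0 cos 44.4° = 55.01 m/s; v_y0 = 77.0 sin 44.4° = 53.87 m/s.
Time to reach the wall: t = 227 / 55.01 = 4.127 s.
Height at that point: y = 53.87×4.127 − 5.000×4.127² = 137.2 m.
That is 215 − 137.2 = 77.8 m below the top of the wall, so the projectile does not clear it.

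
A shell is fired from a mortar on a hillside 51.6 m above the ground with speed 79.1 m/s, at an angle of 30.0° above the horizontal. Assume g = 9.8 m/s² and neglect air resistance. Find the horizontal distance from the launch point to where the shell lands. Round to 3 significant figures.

631 m

Components: v_x = 79.1 cos 30.0° = 68.50 m/s, v_y = 79.1 sin 30.0° = 39.55 m/s.
Vertical: 0 = 51.6 + 39.55 t − ½(9.8) t² ⇒ 4.900 t² − 39.55 t − 51.6 = 0.
t = [39.55 + √(1564 + 1011)] / 9.800 = 9.214 s.
Horizontal: R = v_x · t = 68.50 × 9.214 = 631 m.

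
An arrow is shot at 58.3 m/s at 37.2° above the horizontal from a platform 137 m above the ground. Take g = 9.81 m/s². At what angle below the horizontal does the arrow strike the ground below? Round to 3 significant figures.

v_x = 58.3 cos 37.2° = 46.44 m/s.
At impact |v_y| = √(v_y0² + 2 g h) = √(35.25² + 2×9.81×137) = 62.69 m/s.
Angle below horizontal = arctan(|v_y| / v_x) = arctan(62.69 / 46.44) = 53.5°.

53.5°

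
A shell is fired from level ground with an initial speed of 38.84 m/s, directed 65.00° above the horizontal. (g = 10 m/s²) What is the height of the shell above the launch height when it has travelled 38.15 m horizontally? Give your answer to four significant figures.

54.80 m

v_x = 38.84 cos 65.00° = 16.414 m/s, v_y0 = 38.84 sin 65.00° = 35.201 m/s.
Time to reach x = 38.15 m: t = x / v_x = 38.15 / 16.414 = 2.3242 s.
y = v_y0 t − ½ g t² = 35.201×2.3242 − 5.000×2.3242² = 54.80 m.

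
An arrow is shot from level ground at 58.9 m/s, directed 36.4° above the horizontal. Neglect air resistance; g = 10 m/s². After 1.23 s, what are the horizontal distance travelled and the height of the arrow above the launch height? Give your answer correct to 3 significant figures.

v_x = 58.9 cos 36.4° = 47.41 m/s; v_y0 = 58.9 sin 36.4° = 34.95 m/s.
x = v_x t = 47.41 × 1.23 = 58.3 m.
y = v_y0 t − ½ g t² = 34.95×1.23 − 5.000×1.23² = 35.4 m.

x = 58.3 m, y = 35.4 m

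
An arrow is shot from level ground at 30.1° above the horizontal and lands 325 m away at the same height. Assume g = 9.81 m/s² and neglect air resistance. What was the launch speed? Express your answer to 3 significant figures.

60.6 m/s

On level ground, R = v₀² sin(2θ) / g, so v₀ = √(R g / sin 2θ).
sin(2 × 30.1°) = 0.8678.
v₀ = √(325 × 9.81 / 0.8678) = √3674 = 60.6 m/s.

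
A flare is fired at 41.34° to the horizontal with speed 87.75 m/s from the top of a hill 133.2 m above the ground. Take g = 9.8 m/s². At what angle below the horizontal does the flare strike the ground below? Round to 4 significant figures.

49.55°

v_x = 87.75 cos 41.34° = 65.883 m/s.
At impact |v_y| = √(v_y0² + 2 g h) = √(57.961² + 2×9.8×133.2) = 77.267 m/s.
Angle below horizontal = arctan(|v_y| / v_x) = arctan(77.267 / 65.883) = 49.55°.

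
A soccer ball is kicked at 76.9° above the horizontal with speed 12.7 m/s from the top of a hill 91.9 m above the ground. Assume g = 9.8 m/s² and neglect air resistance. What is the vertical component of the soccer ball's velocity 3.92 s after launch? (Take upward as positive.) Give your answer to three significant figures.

-26.0 m/s

Initial vertical component: v_y0 = 12.7 sin 76.9° = 12.37 m/s.
v_y(t) = v_y0 − g t = 12.37 − 9.8 × 3.92 = -26.0 m/s.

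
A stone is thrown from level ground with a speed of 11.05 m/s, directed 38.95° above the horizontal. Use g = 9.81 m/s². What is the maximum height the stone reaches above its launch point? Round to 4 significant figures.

Vertical component of launch velocity: v_y = 11.05 sin 38.95° = 6.9465 m/s.
At the highest point the vertical velocity is zero, so v_y² = 2 g h_max.
h_max = (6.9465)² / (2 × 9.81) = 48.254 / 19.62 = 2.459 m.

2.459 m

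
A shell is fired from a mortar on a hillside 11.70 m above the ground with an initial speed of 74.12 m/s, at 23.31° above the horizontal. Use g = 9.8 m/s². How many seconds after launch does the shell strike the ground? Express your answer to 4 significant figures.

6.361 s

Vertical component: v_y = 74.12 sin 23.31° = 29.330 m/s.
Taking up as positive with launch at y = 11.70 m, landing at y = 0: 0 = 11.70 + 29.330 t − ½(9.8) t².
Solving 4.900 t² − 29.330 t − 11.70 = 0 gives t = [29.330 + √(29.330² + 4·4.900·11.70)] / 9.800 = 6.361 s.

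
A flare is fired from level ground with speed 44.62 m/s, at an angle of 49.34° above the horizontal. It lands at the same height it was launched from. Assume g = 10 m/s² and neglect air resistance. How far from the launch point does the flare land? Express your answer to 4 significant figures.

For level ground, R = v₀² sin(2θ) / g.
sin(2 × 49.34°) = sin 98.680° = 0.9885.
R = (44.62)² × 0.9885 / 10 = 196.8 m.

196.8 m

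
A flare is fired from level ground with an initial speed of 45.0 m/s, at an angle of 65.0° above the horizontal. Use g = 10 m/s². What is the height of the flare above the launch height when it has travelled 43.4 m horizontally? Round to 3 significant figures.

v_x = 45.0 cos 65.0° = 19.02 m/s, v_y0 = 45.0 sin 65.0° = 40.78 m/s.
Time to reach x = 43.4 m: t = x / v_x = 43.4 / 19.02 = 2.282 s.
y = v_y0 t − ½ g t² = 40.78×2.282 − 5.000×2.282² = 67.0 m.

67.0 m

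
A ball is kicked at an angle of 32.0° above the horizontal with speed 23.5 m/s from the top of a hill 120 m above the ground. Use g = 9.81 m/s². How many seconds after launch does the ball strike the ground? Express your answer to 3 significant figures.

Vertical component: v_y = 23.5 sin 32.0° = 12.45 m/s.
Taking up as positive with launch at y = 120 m, landing at y = 0: 0 = 120 + 12.45 t − ½(9.81) t².
Solving 4.905 t² − 12.45 t − 120 = 0 gives t = [12.45 + √(12.45² + 4·4.905·120)] / 9.810 = 6.38 s.

6.38 s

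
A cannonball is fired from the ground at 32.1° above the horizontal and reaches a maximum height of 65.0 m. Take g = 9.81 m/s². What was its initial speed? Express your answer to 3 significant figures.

At maximum height v_y = 0, so (v₀ sin θ)² = 2 g H.
v₀ sin 32.1° = √(2 × 9.81 × 65.0) = 35.71 m/s.
v₀ = 35.71 / sin 32.1° = 35.71 / 0.5314 = 67.2 m/s.

67.2 m/s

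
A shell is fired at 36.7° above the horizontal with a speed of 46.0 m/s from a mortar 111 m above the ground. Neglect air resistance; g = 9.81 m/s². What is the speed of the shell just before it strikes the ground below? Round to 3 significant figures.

v_x = 46.0 cos 36.7° = 36.88 m/s is unchanged throughout.
For the vertical component, v_y² = v_y0² + 2 g h = (27.49)² + 2×9.81×111 = 2934, so |v_y| = 54.17 m/s.
Impact speed = √(v_x² + v_y²) = √(1360 + 2934) = 65.5 m/s.

65.5 m/s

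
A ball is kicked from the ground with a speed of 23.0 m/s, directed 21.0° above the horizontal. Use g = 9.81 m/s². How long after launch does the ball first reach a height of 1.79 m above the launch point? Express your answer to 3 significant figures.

0.256 s

v_y0 = 23.0 sin 21.0° = 8.242 m/s.
Set y = v_y0 t − ½ g t² = 1.79: 4.905 t² − 8.242 t + 1.79 = 0.
t = [8.242 ± √(67.93 − 35.12)] / 9.81 = (8.242 ± 5.728) / 9.81, giving t = 0.256 s or t = 1.42 s.
The ball is on the way up at the first time, so t = 0.256 s.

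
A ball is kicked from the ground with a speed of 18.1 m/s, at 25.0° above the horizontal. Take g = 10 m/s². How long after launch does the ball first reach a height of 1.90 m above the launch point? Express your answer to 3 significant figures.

v_y0 = 18.1 sin 25.0° = 7.649 m/s.
Set y = v_y0 t − ½ g t² = 1.90: 5.000 t² − 7.649 t + 1.90 = 0.
t = [7.649 ± √(58.51 − 38.00)] / 10 = (7.649 ± 4.529) / 10, giving t = 0.312 s or t = 1.22 s.
The ball is on the way up at the first time, so t = 0.312 s.

0.312 s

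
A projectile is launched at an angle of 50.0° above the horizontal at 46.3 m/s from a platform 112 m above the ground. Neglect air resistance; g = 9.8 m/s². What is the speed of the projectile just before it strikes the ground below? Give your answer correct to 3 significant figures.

v_x = 46.3 cos 50.0° = 29.76 m/s is unchanged throughout.
For the vertical component, v_y² = v_y0² + 2 g h = (35.47)² + 2×9.8×112 = 3453, so |v_y| = 58.76 m/s.
Impact speed = √(v_x² + v_y²) = √(885.7 + 3453) = 65.9 m/s.

65.9 m/s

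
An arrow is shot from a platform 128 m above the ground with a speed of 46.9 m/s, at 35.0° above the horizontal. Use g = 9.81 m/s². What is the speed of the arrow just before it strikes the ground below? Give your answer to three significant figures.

68.6 m/s

v_x = 46.9 cos 35.0° = 38.42 m/s is unchanged throughout.
For the vertical component, v_y² = v_y0² + 2 g h = (26.90)² + 2×9.81×128 = 3235, so |v_y| = 56.88 m/s.
Impact speed = √(v_x² + v_y²) = √(1476 + 3235) = 68.6 m/s.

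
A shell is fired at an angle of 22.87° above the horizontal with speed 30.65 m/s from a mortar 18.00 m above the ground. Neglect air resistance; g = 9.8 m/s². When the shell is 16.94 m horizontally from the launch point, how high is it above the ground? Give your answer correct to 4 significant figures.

23.38 m

v_x = 30.65 cos 22.87° = 28.241 m/s, v_y0 = 30.65 sin 22.87° = 11.912 m/s.
Time to reach x = 16.94 m: t = x / v_x = 16.94 / 28.241 = 0.59984 s.
y = 18.00 + v_y0 t − ½ g t² = 18.00 + 11.912×0.59984 − 4.900×0.59984² = 23.38 m.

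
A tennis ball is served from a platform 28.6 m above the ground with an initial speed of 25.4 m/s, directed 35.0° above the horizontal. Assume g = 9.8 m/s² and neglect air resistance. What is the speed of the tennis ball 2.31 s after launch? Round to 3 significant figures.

v_x = 25.4 cos 35.0° = 20.81 m/s (constant).
v_y(t) = 25.4 sin 35.0° − g t = 14.57 − 9.8 × 2.31 = -8.068 m/s.
Speed = √(v_x² + v_y²) = √(433.1 + 65.09) = 22.3 m/s.

22.3 m/s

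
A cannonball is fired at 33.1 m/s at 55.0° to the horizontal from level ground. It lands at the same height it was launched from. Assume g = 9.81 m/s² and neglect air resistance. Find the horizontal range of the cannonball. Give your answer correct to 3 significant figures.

105 m

For level ground, R = v₀² sin(2θ) / g.
sin(2 × 55.0°) = sin 110.0° = 0.9397.
R = (33.1)² × 0.9397 / 9.81 = 105 m.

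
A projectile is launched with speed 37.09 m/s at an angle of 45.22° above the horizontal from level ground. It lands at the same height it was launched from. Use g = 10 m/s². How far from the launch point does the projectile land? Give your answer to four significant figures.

137.6 m

Components: v_x = 37.09 cos 45.22° = 26.126 m/s, v_y = 37.09 sin 45.22° = 26.327 m/s.
Time of flight (same landing height): t = 2 v_y / g = 2 × 26.327 / 10 = 5.2654 s.
Range: R = v_x · t = 26.126 × 5.2654 = 137.6 m.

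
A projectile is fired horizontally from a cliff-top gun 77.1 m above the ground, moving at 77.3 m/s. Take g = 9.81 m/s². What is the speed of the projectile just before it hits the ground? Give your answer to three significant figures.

Fall time: t = √(2 × 77.1 / 9.81) = 3.965 s.
At impact: v_x = 77.3 m/s (unchanged), v_y = g t = 9.81 × 3.965 = 38.90 m/s.
Speed = √(v_x² + v_y²) = √(5975 + 1513) = 86.5 m/s.

86.5 m/s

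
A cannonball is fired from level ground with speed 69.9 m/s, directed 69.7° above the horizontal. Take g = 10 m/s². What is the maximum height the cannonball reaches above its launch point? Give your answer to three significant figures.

215 m

Vertical component of launch velocity: v_y = 69.9 sin 69.7° = 65.56 m/s.
At the highest point the vertical velocity is zero, so v_y² = 2 g h_max.
h_max = (65.56)² / (2 × 10) = 4298 / 20.00 = 215 m.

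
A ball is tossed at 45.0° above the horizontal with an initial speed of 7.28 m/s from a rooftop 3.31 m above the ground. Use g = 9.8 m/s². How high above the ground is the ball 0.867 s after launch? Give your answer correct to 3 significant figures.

4.09 m

v_y0 = 7.28 sin 45.0° = 5.148 m/s.
y(t) = 3.31 + v_y0 t − ½ g t² = 3.31 + 5.148×0.867 − ½×9.8×0.867² = 4.09 m.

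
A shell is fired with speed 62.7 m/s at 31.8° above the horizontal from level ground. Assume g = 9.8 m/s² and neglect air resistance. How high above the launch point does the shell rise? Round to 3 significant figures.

Vertical component of launch velocity: v_y = 62.7 sin 31.8° = 33.04 m/s.
At the highest point the vertical velocity is zero, so v_y² = 2 g h_max.
h_max = (33.04)² / (2 × 9.8) = 1092 / 19.60 = 55.7 m.

55.7 m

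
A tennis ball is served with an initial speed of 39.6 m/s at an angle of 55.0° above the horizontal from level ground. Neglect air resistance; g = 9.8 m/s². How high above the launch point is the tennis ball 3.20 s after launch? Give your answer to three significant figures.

53.6 m

v_y0 = 39.6 sin 55.0° = 32.44 m/s.
y(t) = v_y0 t − ½ g t² = 32.44×3.20 − 4.900×3.20² = 53.6 m.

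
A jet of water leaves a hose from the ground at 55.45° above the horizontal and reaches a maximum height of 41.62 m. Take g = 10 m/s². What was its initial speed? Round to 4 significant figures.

35.03 m/s

At maximum height v_y = 0, so (v₀ sin θ)² = 2 g H.
v₀ sin 55.45° = √(2 × 10 × 41.62) = 28.851 m/s.
v₀ = 28.851 / sin 55.45° = 28.851 / 0.8236 = 35.03 m/s.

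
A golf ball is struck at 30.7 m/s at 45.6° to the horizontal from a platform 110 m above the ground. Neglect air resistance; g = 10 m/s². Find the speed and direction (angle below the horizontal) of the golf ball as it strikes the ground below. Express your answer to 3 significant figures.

56.1 m/s at 67.5° below the horizontal

v_x = 30.7 cos 45.6° = 21.48 m/s (constant).
|v_y| at impact = √((21.93)² + 2×10×110) = 51.78 m/s.
Speed = √(21.48² + 51.78²) = 56.1 m/s; angle = arctan(51.78/21.48) = 67.5° below horizontal.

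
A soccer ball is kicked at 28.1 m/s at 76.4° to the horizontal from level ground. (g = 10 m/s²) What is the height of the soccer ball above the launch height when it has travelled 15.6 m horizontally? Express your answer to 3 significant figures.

v_x = 28.1 cos 76.4° = 6.607 m/s, v_y0 = 28.1 sin 76.4° = 27.31 m/s.
Time to reach x = 15.6 m: t = x / v_x = 15.6 / 6.607 = 2.361 s.
y = v_y0 t − ½ g t² = 27.31×2.361 − 5.000×2.361² = 36.6 m.

36.6 m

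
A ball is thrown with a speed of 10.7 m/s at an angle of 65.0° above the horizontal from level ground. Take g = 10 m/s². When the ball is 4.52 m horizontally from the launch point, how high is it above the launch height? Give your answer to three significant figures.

4.70 m

v_x = 10.7 cos 65.0° = 4.522 m/s, v_y0 = 10.7 sin 65.0° = 9.697 m/s.
Time to reach x = 4.52 m: t = x / v_x = 4.52 / 4.522 = 0.9996 s.
y = v_y0 t − ½ g t² = 9.697×0.9996 − 5.000×0.9996² = 4.70 m.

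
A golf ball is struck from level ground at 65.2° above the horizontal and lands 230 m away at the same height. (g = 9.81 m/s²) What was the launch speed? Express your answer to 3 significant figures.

54.4 m/s

On level ground, R = v₀² sin(2θ) / g, so v₀ = √(R g / sin 2θ).
sin(2 × 65.2°) = 0.7615.
v₀ = √(230 × 9.81 / 0.7615) = √2963 = 54.4 m/s.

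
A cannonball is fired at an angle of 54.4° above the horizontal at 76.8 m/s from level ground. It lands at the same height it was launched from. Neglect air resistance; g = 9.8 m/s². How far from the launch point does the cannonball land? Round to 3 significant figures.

570 m

For level ground, R = v₀² sin(2θ) / g.
sin(2 × 54.4°) = sin 108.8° = 0.9466.
R = (76.8)² × 0.9466 / 9.8 = 570 m.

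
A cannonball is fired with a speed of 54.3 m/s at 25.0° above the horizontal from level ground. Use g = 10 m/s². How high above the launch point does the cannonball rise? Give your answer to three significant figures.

26.3 m

Vertical component of launch velocity: v_y = 54.3 sin 25.0° = 22.95 m/s.
At the highest point the vertical velocity is zero, so v_y² = 2 g h_max.
h_max = (22.95)² / (2 × 10) = 526.7 / 20.00 = 26.3 m.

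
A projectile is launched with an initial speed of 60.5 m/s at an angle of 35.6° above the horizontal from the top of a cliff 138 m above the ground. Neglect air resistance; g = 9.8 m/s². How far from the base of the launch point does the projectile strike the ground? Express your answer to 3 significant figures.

Components: v_x = 60.5 cos 35.6° = 49.19 m/s, v_y = 60.5 sin 35.6° = 35.22 m/s.
Vertical: 0 = 138 + 35.22 t − ½(9.8) t² ⇒ 4.900 t² − 35.22 t − 138 = 0.
t = [35.22 + √(1240 + 2705)] / 9.800 = 10.00 s.
Horizontal: R = v_x · t = 49.19 × 10.00 = 492 m.

492 m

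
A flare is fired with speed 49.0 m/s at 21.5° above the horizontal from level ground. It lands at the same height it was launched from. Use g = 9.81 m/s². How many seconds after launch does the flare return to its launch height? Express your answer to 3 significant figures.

3.66 s

Vertical component: v_y = 49.0 sin 21.5° = 17.96 m/s.
For a projectile landing at launch height, time of flight is t = 2 v_y / g = 2 × 17.96 / 9.81 = 3.66 s.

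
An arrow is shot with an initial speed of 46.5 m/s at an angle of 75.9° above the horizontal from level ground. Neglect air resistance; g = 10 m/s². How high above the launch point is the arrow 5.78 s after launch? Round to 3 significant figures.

v_y0 = 46.5 sin 75.9° = 45.10 m/s.
y(t) = v_y0 t − ½ g t² = 45.10×5.78 − 5.000×5.78² = 93.6 m.

93.6 m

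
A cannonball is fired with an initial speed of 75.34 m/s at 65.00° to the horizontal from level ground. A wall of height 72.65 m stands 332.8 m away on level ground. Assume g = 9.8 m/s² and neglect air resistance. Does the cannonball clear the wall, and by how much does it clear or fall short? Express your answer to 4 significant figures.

v_x = 75.34 cos 65.00° = 31.840 m/s; v_y0 = 75.34 sin 65.00° = 68.281 m/s.
Time to reach the wall: t = 332.8 / 31.840 = 10.452 s.
Height at that point: y = 68.281×10.452 − 4.900×10.452² = 178.38 m.
That is 178.38 − 72.65 = 105.7 m above the top of the wall, so the cannonball clears it.

Yes — it clears the wall by 105.7 m.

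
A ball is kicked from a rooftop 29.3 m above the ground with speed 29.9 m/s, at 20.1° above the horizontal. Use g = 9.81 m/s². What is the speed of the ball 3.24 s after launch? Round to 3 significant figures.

35.4 m/s

v_x = 29.9 cos 20.1° = 28.08 m/s (constant).
v_y(t) = 29.9 sin 20.1° − g t = 10.28 − 9.81 × 3.24 = -21.50 m/s.
Speed = √(v_x² + v_y²) = √(788.5 + 462.2) = 35.4 m/s.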